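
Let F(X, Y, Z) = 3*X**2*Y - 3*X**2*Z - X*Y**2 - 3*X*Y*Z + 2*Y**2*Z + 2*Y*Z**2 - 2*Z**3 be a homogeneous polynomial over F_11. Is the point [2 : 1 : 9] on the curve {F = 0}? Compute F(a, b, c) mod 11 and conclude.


F(2,1,9) ≡ 0 (mod 11); P is on the curve.

Evaluate F(2, 1, 9) term-by-term (mod 11).
  3*X**2*Y ↦ 3·4·1·1 = 12
  -3*X**2*Z ↦ -3·4·1·9 = -108
  -X*Y**2 ↦ -1·2·1·1 = -2
  -3*X*Y*Z ↦ -3·2·1·9 = -54
  2*Y**2*Z ↦ 2·1·1·9 = 18
  2*Y*Z**2 ↦ 2·1·1·81 = 162
  -2*Z**3 ↦ -2·1·1·729 = -1458
Sum: F(2, 1, 9) = (12) + (-108) + (-2) + (-54) + (18) + (162) + (-1458) = -1430.
Reducing mod 11: -1430 ≡ 0 (mod 11).
Since F(a, b, c) ≡ 0 (mod 11), P lies on the curve.


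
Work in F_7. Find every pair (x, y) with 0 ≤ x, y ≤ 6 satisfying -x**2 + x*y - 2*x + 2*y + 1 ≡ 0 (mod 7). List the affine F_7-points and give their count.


Affine F_7-points: {(0, 3), (1, 3), (2, 0), (3, 0), (4, 5), (6, 5)}; count = 6.

For each of the 49 pairs (x, y) ∈ F_7², evaluate f(x, y) mod 7. Record the zeros.
  x = 0: [0↦1, 1↦3, 2↦5, 3↦0, 4↦2, 5↦4, 6↦6]  zeros at y ∈ {3}
  x = 1: [0↦5, 1↦1, 2↦4, 3↦0, 4↦3, 5↦6, 6↦2]  zeros at y ∈ {3}
  x = 2: [0↦0, 1↦4, 2↦1, 3↦5, 4↦2, 5↦6, 6↦3]  zeros at y ∈ {0}
  x = 3: [0↦0, 1↦5, 2↦3, 3↦1, 4↦6, 5↦4, 6↦2]  zeros at y ∈ {0}
  x = 4: [0↦5, 1↦4, 2↦3, 3↦2, 4↦1, 5↦0, 6↦6]  zeros at y ∈ {5}
  x = 5: [0↦1, 1↦1, 2↦1, 3↦1, 4↦1, 5↦1, 6↦1]  zeros at y ∈ ∅
  x = 6: [0↦2, 1↦3, 2↦4, 3↦5, 4↦6, 5↦0, 6↦1]  zeros at y ∈ {5}
Collecting zeros: affine points = {(0, 3), (1, 3), (2, 0), (3, 0), (4, 5), (6, 5)}.
Total count |C(F_7)_aff| = 6.


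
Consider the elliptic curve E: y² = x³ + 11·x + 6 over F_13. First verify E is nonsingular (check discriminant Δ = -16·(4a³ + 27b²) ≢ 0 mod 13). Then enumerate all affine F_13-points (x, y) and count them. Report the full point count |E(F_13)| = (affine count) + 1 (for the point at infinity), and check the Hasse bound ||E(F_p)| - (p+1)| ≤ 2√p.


Affine points = {(2, 6), (2, 7), (3, 1), (3, 12), (4, 6), (4, 7), (5, 2), (5, 11), (7, 6), (7, 7)}; affine count = 10; |E(F_13)| = 11.

Discriminant check: Δ ∝ 4a³ + 27b² = 4·11³ + 27·6² = 4·1331 + 27·36 ≡ 4 (mod 13). Nonzero ⇒ E is nonsingular.
For each x ∈ F_13, compute rhs = x³ + 11·x + 6 mod 13, then count y ∈ F_13 with y² ≡ rhs.
  x = 0: rhs = 6, matching y values: none (0 points).
  x = 1: rhs = 5, matching y values: none (0 points).
  x = 2: rhs = 10, matching y values: 6, 7 (2 points).
  x = 3: rhs = 1, matching y values: 1, 12 (2 points).
  x = 4: rhs = 10, matching y values: 6, 7 (2 points).
  x = 5: rhs = 4, matching y values: 2, 11 (2 points).
  x = 6: rhs = 2, matching y values: none (0 points).
  x = 7: rhs = 10, matching y values: 6, 7 (2 points).
  x = 8: rhs = 8, matching y values: none (0 points).
  x = 9: rhs = 2, matching y values: none (0 points).
  x = 10: rhs = 11, matching y values: none (0 points).
  x = 11: rhs = 2, matching y values: none (0 points).
  x = 12: rhs = 7, matching y values: none (0 points).
Total affine count: 10.
Full point count |E(F_13)| = 10 + 1 = 11.
Hasse bound: |11 − (13+1)| = |-3| = 3 ≤ 2√13 ≈ 7.2111 ✓.


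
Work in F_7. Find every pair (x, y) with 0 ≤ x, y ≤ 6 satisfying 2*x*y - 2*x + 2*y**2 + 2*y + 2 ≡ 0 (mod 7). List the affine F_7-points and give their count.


Affine F_7-points: {(0, 2), (0, 4), (1, 0), (1, 5), (4, 3), (4, 6)}; count = 6.

For each of the 49 pairs (x, y) ∈ F_7², evaluate f(x, y) mod 7. Record the zeros.
  x = 0: [0↦2, 1↦6, 2↦0, 3↦5, 4↦0, 5↦6, 6↦2]  zeros at y ∈ {2, 4}
  x = 1: [0↦0, 1↦6, 2↦2, 3↦2, 4↦6, 5↦0, 6↦5]  zeros at y ∈ {0, 5}
  x = 2: [0↦5, 1↦6, 2↦4, 3↦6, 4↦5, 5↦1, 6↦1]  zeros at y ∈ ∅
  x = 3: [0↦3, 1↦6, 2↦6, 3↦3, 4↦4, 5↦2, 6↦4]  zeros at y ∈ ∅
  x = 4: [0↦1, 1↦6, 2↦1, 3↦0, 4↦3, 5↦3, 6↦0]  zeros at y ∈ {3, 6}
  x = 5: [0↦6, 1↦6, 2↦3, 3↦4, 4↦2, 5↦4, 6↦3]  zeros at y ∈ ∅
  x = 6: [0↦4, 1↦6, 2↦5, 3↦1, 4↦1, 5↦5, 6↦6]  zeros at y ∈ ∅
Collecting zeros: affine points = {(0, 2), (0, 4), (1, 0), (1, 5), (4, 3), (4, 6)}.
Total count |C(F_7)_aff| = 6.


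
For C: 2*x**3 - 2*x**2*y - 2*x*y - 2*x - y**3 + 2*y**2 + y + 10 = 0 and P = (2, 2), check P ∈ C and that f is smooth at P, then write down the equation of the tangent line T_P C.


Tangent line at P: 2*x - 15*y + 26 = 0.

Step 1: f(2, 2) = 0, so P lies on C.
Step 2: partial derivatives
  f_x(x, y) = 6*x**2 - 4*x*y - 2*y - 2, f_y(x, y) = -2*x**2 - 2*x - 3*y**2 + 4*y + 1.
  f_x(P) = 2, f_y(P) = -15 (gradient nonzero, so P is smooth).
Step 3: tangent line at P: 2·(x − 2) + -15·(y − 2) = 0.
Expanding: 2*x - 15*y + 26 = 0.


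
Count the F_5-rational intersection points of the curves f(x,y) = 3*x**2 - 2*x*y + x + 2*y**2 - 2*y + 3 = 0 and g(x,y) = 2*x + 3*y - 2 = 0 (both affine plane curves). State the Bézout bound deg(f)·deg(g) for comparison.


Common zeros: {(3, 2)}; count = 1; Bézout bound = 2.

deg(f) = 2, deg(g) = 1, so Bézout bound = 2.
Scan x ∈ F_5. For each x, list the y ∈ F_5 with f(x, y) ≡ 0 and those with g(x, y) ≡ 0 (mod 5); the common zeros in that column are the intersection.
  x = 0: f ≡ 0 at y ∈ {3}; g ≡ 0 at y ∈ {4}; common: ∅.
  x = 1: f ≡ 0 at y ∈ {1}; g ≡ 0 at y ∈ {0}; common: ∅.
  x = 2: f ≡ 0 at y ∈ {4}; g ≡ 0 at y ∈ {1}; common: ∅.
  x = 3: f ≡ 0 at y ∈ {2}; g ≡ 0 at y ∈ {2}; common: {2}.
  x = 4: f ≡ 0 at y ∈ {0}; g ≡ 0 at y ∈ {3}; common: ∅.
Collecting: common zeros = {(3, 2)}, so the count is 1.
Comparison with the Bézout bound: 1 ≤ 2 = deg(f)·deg(g), as expected for curves with no common component (the affine F_5-count falls short of the bound because intersections may lie at infinity, over extension fields, or carry multiplicity).


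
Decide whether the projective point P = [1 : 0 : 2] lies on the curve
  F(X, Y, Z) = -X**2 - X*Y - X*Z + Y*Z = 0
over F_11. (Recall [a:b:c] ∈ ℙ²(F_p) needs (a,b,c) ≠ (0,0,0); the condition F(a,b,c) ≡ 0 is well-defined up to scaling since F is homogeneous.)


F(1,0,2) ≡ 8 (mod 11); P is NOT on the curve.

Evaluate F(1, 0, 2) term-by-term (mod 11).
  -X**2 ↦ -1·1·1·1 = -1
  -X*Y ↦ -1·1·0·1 = 0
  -X*Z ↦ -1·1·1·2 = -2
  Y*Z ↦ 1·1·0·2 = 0
Sum: F(1, 0, 2) = (-1) + (0) + (-2) + (0) = -3.
Reducing mod 11: -3 ≡ 8 (mod 11).
Since F(a, b, c) ≡ 8 ≠ 0 (mod 11), P does NOT lie on the curve.


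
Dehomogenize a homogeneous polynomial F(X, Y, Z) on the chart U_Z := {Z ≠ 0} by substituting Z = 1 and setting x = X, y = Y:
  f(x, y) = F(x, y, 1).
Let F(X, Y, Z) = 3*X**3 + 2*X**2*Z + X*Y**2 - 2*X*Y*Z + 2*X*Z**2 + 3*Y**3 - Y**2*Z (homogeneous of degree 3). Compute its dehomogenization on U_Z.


f(x, y) = 3*x**3 + 2*x**2 + x*y**2 - 2*x*y + 2*x + 3*y**3 - y**2

On U_Z we set Z = 1. Each monomial c·X^i·Y^j·Z^k in F becomes c·x^i·y^j·1^k = c·x^i·y^j.
Substituting Z = 1: F(X, Y, 1) = 3*x**3 + 2*x**2 + x*y**2 - 2*x*y + 2*x + 3*y**3 - y**2.
Note: deg(f) ≤ deg(F) = 3; strict inequality happens when F is divisible by Z (lost terms).


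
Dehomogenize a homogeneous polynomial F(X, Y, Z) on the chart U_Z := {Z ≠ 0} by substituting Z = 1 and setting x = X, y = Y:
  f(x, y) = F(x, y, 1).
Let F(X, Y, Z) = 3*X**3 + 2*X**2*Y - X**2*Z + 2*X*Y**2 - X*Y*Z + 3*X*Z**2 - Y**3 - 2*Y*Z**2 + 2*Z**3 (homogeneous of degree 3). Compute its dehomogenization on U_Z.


f(x, y) = 3*x**3 + 2*x**2*y - x**2 + 2*x*y**2 - x*y + 3*x - y**3 - 2*y + 2

On U_Z we set Z = 1. Each monomial c·X^i·Y^j·Z^k in F becomes c·x^i·y^j·1^k = c·x^i·y^j.
Substituting Z = 1: F(X, Y, 1) = 3*x**3 + 2*x**2*y - x**2 + 2*x*y**2 - x*y + 3*x - y**3 - 2*y + 2.
Note: deg(f) ≤ deg(F) = 3; strict inequality happens when F is divisible by Z (lost terms).


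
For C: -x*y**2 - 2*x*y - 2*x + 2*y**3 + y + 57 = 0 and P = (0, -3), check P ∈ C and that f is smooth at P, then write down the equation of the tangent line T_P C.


Tangent line at P: -5*x + 55*y + 165 = 0.

Step 1: f(0, -3) = 0, so P lies on C.
Step 2: partial derivatives
  f_x(x, y) = -y**2 - 2*y - 2, f_y(x, y) = -2*x*y - 2*x + 6*y**2 + 1.
  f_x(P) = -5, f_y(P) = 55 (gradient nonzero, so P is smooth).
Step 3: tangent line at P: -5·(x − 0) + 55·(y − -3) = 0.
Expanding: -5*x + 55*y + 165 = 0.


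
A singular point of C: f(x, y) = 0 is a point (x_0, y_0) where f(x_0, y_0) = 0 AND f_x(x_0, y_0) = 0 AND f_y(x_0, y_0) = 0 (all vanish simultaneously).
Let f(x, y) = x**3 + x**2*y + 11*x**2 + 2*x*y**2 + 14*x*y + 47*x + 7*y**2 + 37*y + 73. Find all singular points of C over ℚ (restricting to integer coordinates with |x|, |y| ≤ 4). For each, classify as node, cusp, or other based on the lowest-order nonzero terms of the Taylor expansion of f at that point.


Singular points: {(-3, -2)}; classification: cusp.

Compute partial derivatives:
  f_x = 3*x**2 + 2*x*y + 22*x + 2*y**2 + 14*y + 47.
  f_y = x**2 + 4*x*y + 14*x + 14*y + 37.
Scan x_0 ∈ {−4, ..., 4}. For each x_0, f_y(x_0, y) is a polynomial in y; find its integer roots y ∈ {−4, ..., 4}, then test f_x and f at those candidates.
  x = -4: f_y(-4, y) = -2*y - 3; no integer root y with |y| ≤ 4.
  x = -3: f_y(-3, y) = 2*y + 4; vanishes at y ∈ {-2}. (-3, -2): f_x = 0, f = 0 — SINGULAR.
  x = -2: f_y(-2, y) = 6*y + 13; no integer root y with |y| ≤ 4.
  x = -1: f_y(-1, y) = 10*y + 24; no integer root y with |y| ≤ 4.
  x = 0: f_y(0, y) = 14*y + 37; no integer root y with |y| ≤ 4.
  x = 1: f_y(1, y) = 18*y + 52; no integer root y with |y| ≤ 4.
  x = 2: f_y(2, y) = 22*y + 69; no integer root y with |y| ≤ 4.
  x = 3: f_y(3, y) = 26*y + 88; no integer root y with |y| ≤ 4.
  x = 4: f_y(4, y) = 30*y + 109; no integer root y with |y| ≤ 4.
Only singular point on the grid: (-3, -2).
Classify: substitute x = -3 + u, y = -2 + v and expand: f = u**3 + u**2*v + 2*u*v**2 + v**2.
No constant or linear terms (consistent with a singular point). Quadratic part: v**2. Cubic part: u**3 + u**2*v + 2*u*v**2.
The quadratic part v**2 is a perfect square, so there is a single (double) tangent line v = 0, i.e. y = -2. Restricting the cubic part to that line (v = 0) leaves u**3 ≠ 0, so f is not divisible by v and the branch is v² ≈ -u**3 to lowest order — this is a cusp.
Classification: cusp.


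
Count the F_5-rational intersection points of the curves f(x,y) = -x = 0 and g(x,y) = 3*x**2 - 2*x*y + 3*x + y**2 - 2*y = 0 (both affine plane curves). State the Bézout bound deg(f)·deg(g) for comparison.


Common zeros: {(0, 0), (0, 2)}; count = 2; Bézout bound = 2.

deg(f) = 1, deg(g) = 2, so Bézout bound = 2.
Scan x ∈ F_5. For each x, list the y ∈ F_5 with f(x, y) ≡ 0 and those with g(x, y) ≡ 0 (mod 5); the common zeros in that column are the intersection.
  x = 0: f ≡ 0 at y ∈ {0, 1, 2, 3, 4}; g ≡ 0 at y ∈ {0, 2}; common: {0, 2}.
  x = 1: f ≡ 0 at y ∈ ∅; g ≡ 0 at y ∈ ∅; common: ∅.
  x = 2: f ≡ 0 at y ∈ ∅; g ≡ 0 at y ∈ {2, 4}; common: ∅.
  x = 3: f ≡ 0 at y ∈ ∅; g ≡ 0 at y ∈ {4}; common: ∅.
  x = 4: f ≡ 0 at y ∈ ∅; g ≡ 0 at y ∈ {0}; common: ∅.
Collecting: common zeros = {(0, 0), (0, 2)}, so the count is 2.
Comparison with the Bézout bound: 2 ≤ 2 = deg(f)·deg(g), as expected for curves with no common component (the bound is attained).


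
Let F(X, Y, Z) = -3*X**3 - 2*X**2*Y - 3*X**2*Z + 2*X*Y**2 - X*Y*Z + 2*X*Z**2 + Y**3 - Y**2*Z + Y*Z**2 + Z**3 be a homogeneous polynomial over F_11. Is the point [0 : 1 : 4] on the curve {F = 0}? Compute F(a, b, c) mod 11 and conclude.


F(0,1,4) ≡ 0 (mod 11); P is on the curve.

Evaluate F(0, 1, 4) term-by-term (mod 11).
  -3*X**3 ↦ -3·0·1·1 = 0
  -2*X**2*Y ↦ -2·0·1·1 = 0
  -3*X**2*Z ↦ -3·0·1·4 = 0
  2*X*Y**2 ↦ 2·0·1·1 = 0
  -X*Y*Z ↦ -1·0·1·4 = 0
  2*X*Z**2 ↦ 2·0·1·16 = 0
  Y**3 ↦ 1·1·1·1 = 1
  -Y**2*Z ↦ -1·1·1·4 = -4
  Y*Z**2 ↦ 1·1·1·16 = 16
  Z**3 ↦ 1·1·1·64 = 64
Sum: F(0, 1, 4) = (0) + (0) + (0) + (0) + (0) + (0) + (1) + (-4) + (16) + (64) = 77.
Reducing mod 11: 77 ≡ 0 (mod 11).
Since F(a, b, c) ≡ 0 (mod 11), P lies on the curve.


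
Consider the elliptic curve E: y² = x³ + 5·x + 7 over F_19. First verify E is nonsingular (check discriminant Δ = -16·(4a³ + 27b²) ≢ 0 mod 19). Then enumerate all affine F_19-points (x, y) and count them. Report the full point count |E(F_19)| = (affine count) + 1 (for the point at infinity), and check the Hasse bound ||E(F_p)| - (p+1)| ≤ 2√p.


Affine points = {(0, 8), (0, 11), (2, 5), (2, 14), (3, 7), (3, 12), (5, 9), (5, 10), (6, 5), (6, 14), (7, 9), (7, 10), (11, 5), (11, 14), (12, 3), (12, 16), (14, 3), (14, 16), (18, 1), (18, 18)}; affine count = 20; |E(F_19)| = 21.

Discriminant check: Δ ∝ 4a³ + 27b² = 4·5³ + 27·7² = 4·125 + 27·49 ≡ 18 (mod 19). Nonzero ⇒ E is nonsingular.
For each x ∈ F_19, compute rhs = x³ + 5·x + 7 mod 19, then count y ∈ F_19 with y² ≡ rhs.
  x = 0: rhs = 7, matching y values: 8, 11 (2 points).
  x = 1: rhs = 13, matching y values: none (0 points).
  x = 2: rhs = 6, matching y values: 5, 14 (2 points).
  x = 3: rhs = 11, matching y values: 7, 12 (2 points).
  x = 4: rhs = 15, matching y values: none (0 points).
  x = 5: rhs = 5, matching y values: 9, 10 (2 points).
  x = 6: rhs = 6, matching y values: 5, 14 (2 points).
  x = 7: rhs = 5, matching y values: 9, 10 (2 points).
  x = 8: rhs = 8, matching y values: none (0 points).
  x = 9: rhs = 2, matching y values: none (0 points).
  x = 10: rhs = 12, matching y values: none (0 points).
  x = 11: rhs = 6, matching y values: 5, 14 (2 points).
  x = 12: rhs = 9, matching y values: 3, 16 (2 points).
  x = 13: rhs = 8, matching y values: none (0 points).
  x = 14: rhs = 9, matching y values: 3, 16 (2 points).
  x = 15: rhs = 18, matching y values: none (0 points).
  x = 16: rhs = 3, matching y values: none (0 points).
  x = 17: rhs = 8, matching y values: none (0 points).
  x = 18: rhs = 1, matching y values: 1, 18 (2 points).
Total affine count: 20.
Full point count |E(F_19)| = 20 + 1 = 21.
Hasse bound: |21 − (19+1)| = |1| = 1 ≤ 2√19 ≈ 8.7178 ✓.


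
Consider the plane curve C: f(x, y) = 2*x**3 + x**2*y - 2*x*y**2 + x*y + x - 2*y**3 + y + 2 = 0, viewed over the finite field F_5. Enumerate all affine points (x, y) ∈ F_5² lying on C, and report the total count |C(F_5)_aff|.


Affine F_5-points: {(1, 0), (2, 0), (3, 2), (3, 3), (4, 1)}; count = 5.

For each of the 25 pairs (x, y) ∈ F_5², evaluate f(x, y) mod 5. Record the zeros.
  x = 0: [0↦2, 1↦1, 2↦3, 3↦1, 4↦3]  zeros at y ∈ ∅
  x = 1: [0↦0, 1↦4, 2↦2, 3↦2, 4↦2]  zeros at y ∈ {0}
  x = 2: [0↦0, 1↦1, 2↦2, 3↦1, 4↦1]  zeros at y ∈ {0}
  x = 3: [0↦4, 1↦4, 2↦0, 3↦0, 4↦2]  zeros at y ∈ {2, 3}
  x = 4: [0↦4, 1↦0, 2↦3, 3↦1, 4↦2]  zeros at y ∈ {1}
Collecting zeros: affine points = {(1, 0), (2, 0), (3, 2), (3, 3), (4, 1)}.
Total count |C(F_5)_aff| = 5.


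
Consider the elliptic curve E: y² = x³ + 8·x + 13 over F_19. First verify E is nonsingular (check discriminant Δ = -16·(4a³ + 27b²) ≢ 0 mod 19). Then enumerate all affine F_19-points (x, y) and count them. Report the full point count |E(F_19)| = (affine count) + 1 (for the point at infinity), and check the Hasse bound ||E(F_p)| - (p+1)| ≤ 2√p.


Affine points = {(3, 8), (3, 11), (5, 8), (5, 11), (6, 7), (6, 12), (8, 0), (9, 4), (9, 15), (11, 8), (11, 11), (14, 0), (16, 0), (18, 2), (18, 17)}; affine count = 15; |E(F_19)| = 16.

Discriminant check: Δ ∝ 4a³ + 27b² = 4·8³ + 27·13² = 4·512 + 27·169 ≡ 18 (mod 19). Nonzero ⇒ E is nonsingular.
For each x ∈ F_19, compute rhs = x³ + 8·x + 13 mod 19, then count y ∈ F_19 with y² ≡ rhs.
  x = 0: rhs = 13, matching y values: none (0 points).
  x = 1: rhs = 3, matching y values: none (0 points).
  x = 2: rhs = 18, matching y values: none (0 points).
  x = 3: rhs = 7, matching y values: 8, 11 (2 points).
  x = 4: rhs = 14, matching y values: none (0 points).
  x = 5: rhs = 7, matching y values: 8, 11 (2 points).
  x = 6: rhs = 11, matching y values: 7, 12 (2 points).
  x = 7: rhs = 13, matching y values: none (0 points).
  x = 8: rhs = 0, matching y values: 0 (1 points).
  x = 9: rhs = 16, matching y values: 4, 15 (2 points).
  x = 10: rhs = 10, matching y values: none (0 points).
  x = 11: rhs = 7, matching y values: 8, 11 (2 points).
  x = 12: rhs = 13, matching y values: none (0 points).
  x = 13: rhs = 15, matching y values: none (0 points).
  x = 14: rhs = 0, matching y values: 0 (1 points).
  x = 15: rhs = 12, matching y values: none (0 points).
  x = 16: rhs = 0, matching y values: 0 (1 points).
  x = 17: rhs = 8, matching y values: none (0 points).
  x = 18: rhs = 4, matching y values: 2, 17 (2 points).
Total affine count: 15.
Full point count |E(F_19)| = 15 + 1 = 16.
Hasse bound: |16 − (19+1)| = |-4| = 4 ≤ 2√19 ≈ 8.7178 ✓.


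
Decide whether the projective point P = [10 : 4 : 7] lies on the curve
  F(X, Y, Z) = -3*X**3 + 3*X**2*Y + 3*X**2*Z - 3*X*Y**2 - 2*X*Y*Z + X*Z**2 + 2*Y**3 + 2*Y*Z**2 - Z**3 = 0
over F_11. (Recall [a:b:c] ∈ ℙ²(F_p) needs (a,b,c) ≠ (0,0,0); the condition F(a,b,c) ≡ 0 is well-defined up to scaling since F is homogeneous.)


F(10,4,7) ≡ 4 (mod 11); P is NOT on the curve.

Evaluate F(10, 4, 7) term-by-term (mod 11).
  -3*X**3 ↦ -3·1000·1·1 = -3000
  3*X**2*Y ↦ 3·100·4·1 = 1200
  3*X**2*Z ↦ 3·100·1·7 = 2100
  -3*X*Y**2 ↦ -3·10·16·1 = -480
  -2*X*Y*Z ↦ -2·10·4·7 = -560
  X*Z**2 ↦ 1·10·1·49 = 490
  2*Y**3 ↦ 2·1·64·1 = 128
  2*Y*Z**2 ↦ 2·1·4·49 = 392
  -Z**3 ↦ -1·1·1·343 = -343
Sum: F(10, 4, 7) = (-3000) + (1200) + (2100) + (-480) + (-560) + (490) + (128) + (392) + (-343) = -73.
Reducing mod 11: -73 ≡ 4 (mod 11).
Since F(a, b, c) ≡ 4 ≠ 0 (mod 11), P does NOT lie on the curve.


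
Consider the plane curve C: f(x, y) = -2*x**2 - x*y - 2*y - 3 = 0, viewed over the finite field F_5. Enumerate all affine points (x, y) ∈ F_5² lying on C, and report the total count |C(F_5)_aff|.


Affine F_5-points: {(0, 1), (1, 0), (2, 1), (4, 0)}; count = 4.

For each of the 25 pairs (x, y) ∈ F_5², evaluate f(x, y) mod 5. Record the zeros.
  x = 0: [0↦2, 1↦0, 2↦3, 3↦1, 4↦4]  zeros at y ∈ {1}
  x = 1: [0↦0, 1↦2, 2↦4, 3↦1, 4↦3]  zeros at y ∈ {0}
  x = 2: [0↦4, 1↦0, 2↦1, 3↦2, 4↦3]  zeros at y ∈ {1}
  x = 3: [0↦4, 1↦4, 2↦4, 3↦4, 4↦4]  zeros at y ∈ ∅
  x = 4: [0↦0, 1↦4, 2↦3, 3↦2, 4↦1]  zeros at y ∈ {0}
Collecting zeros: affine points = {(0, 1), (1, 0), (2, 1), (4, 0)}.
Total count |C(F_5)_aff| = 4.


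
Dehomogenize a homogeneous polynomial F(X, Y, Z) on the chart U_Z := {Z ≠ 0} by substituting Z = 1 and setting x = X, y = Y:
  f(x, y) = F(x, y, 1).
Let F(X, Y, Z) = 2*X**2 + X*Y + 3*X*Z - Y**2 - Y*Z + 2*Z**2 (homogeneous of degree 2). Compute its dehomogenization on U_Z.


f(x, y) = 2*x**2 + x*y + 3*x - y**2 - y + 2

On U_Z we set Z = 1. Each monomial c·X^i·Y^j·Z^k in F becomes c·x^i·y^j·1^k = c·x^i·y^j.
Substituting Z = 1: F(X, Y, 1) = 2*x**2 + x*y + 3*x - y**2 - y + 2.
Note: deg(f) ≤ deg(F) = 2; strict inequality happens when F is divisible by Z (lost terms).


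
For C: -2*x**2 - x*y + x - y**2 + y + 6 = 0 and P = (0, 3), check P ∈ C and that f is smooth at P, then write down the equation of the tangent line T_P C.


Tangent line at P: -2*x - 5*y + 15 = 0.

Step 1: f(0, 3) = 0, so P lies on C.
Step 2: partial derivatives
  f_x(x, y) = -4*x - y + 1, f_y(x, y) = -x - 2*y + 1.
  f_x(P) = -2, f_y(P) = -5 (gradient nonzero, so P is smooth).
Step 3: tangent line at P: -2·(x − 0) + -5·(y − 3) = 0.
Expanding: -2*x - 5*y + 15 = 0.


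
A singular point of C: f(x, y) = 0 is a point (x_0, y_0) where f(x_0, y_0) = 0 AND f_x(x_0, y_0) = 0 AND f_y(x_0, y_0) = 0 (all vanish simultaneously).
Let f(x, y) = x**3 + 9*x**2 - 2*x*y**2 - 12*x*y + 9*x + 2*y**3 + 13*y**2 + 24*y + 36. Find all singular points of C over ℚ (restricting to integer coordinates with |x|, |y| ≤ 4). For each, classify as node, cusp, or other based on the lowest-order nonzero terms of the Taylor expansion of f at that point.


Singular points: {(-3, -3)}; classification: cusp.

Compute partial derivatives:
  f_x = 3*x**2 + 18*x - 2*y**2 - 12*y + 9.
  f_y = -4*x*y - 12*x + 6*y**2 + 26*y + 24.
Scan x_0 ∈ {−4, ..., 4}. For each x_0, f_y(x_0, y) is a polynomial in y; find its integer roots y ∈ {−4, ..., 4}, then test f_x and f at those candidates.
  x = -4: f_y(-4, y) = 6*y**2 + 42*y + 72; vanishes at y ∈ {-4, -3}. (-4, -4): f_x = 1 ≠ 0; (-4, -3): f_x = 3 ≠ 0.
  x = -3: f_y(-3, y) = 6*y**2 + 38*y + 60; vanishes at y ∈ {-3}. (-3, -3): f_x = 0, f = 0 — SINGULAR.
  x = -2: f_y(-2, y) = 6*y**2 + 34*y + 48; vanishes at y ∈ {-3}. (-2, -3): f_x = 3 ≠ 0.
  x = -1: f_y(-1, y) = 6*y**2 + 30*y + 36; vanishes at y ∈ {-3, -2}. (-1, -3): f_x = 12 ≠ 0; (-1, -2): f_x = 10 ≠ 0.
  x = 0: f_y(0, y) = 6*y**2 + 26*y + 24; vanishes at y ∈ {-3}. (0, -3): f_x = 27 ≠ 0.
  x = 1: f_y(1, y) = 6*y**2 + 22*y + 12; vanishes at y ∈ {-3}. (1, -3): f_x = 48 ≠ 0.
  x = 2: f_y(2, y) = 6*y**2 + 18*y; vanishes at y ∈ {-3, 0}. (2, -3): f_x = 75 ≠ 0; (2, 0): f_x = 57 ≠ 0.
  x = 3: f_y(3, y) = 6*y**2 + 14*y - 12; vanishes at y ∈ {-3}. (3, -3): f_x = 108 ≠ 0.
  x = 4: f_y(4, y) = 6*y**2 + 10*y - 24; vanishes at y ∈ {-3}. (4, -3): f_x = 147 ≠ 0.
Only singular point on the grid: (-3, -3).
Classify: substitute x = -3 + u, y = -3 + v and expand: f = u**3 - 2*u*v**2 + 2*v**3 + v**2.
No constant or linear terms (consistent with a singular point). Quadratic part: v**2. Cubic part: u**3 - 2*u*v**2 + 2*v**3.
The quadratic part v**2 is a perfect square, so there is a single (double) tangent line v = 0, i.e. y = -3. Restricting the cubic part to that line (v = 0) leaves u**3 ≠ 0, so f is not divisible by v and the branch is v² ≈ -u**3 to lowest order — this is a cusp.
Classification: cusp.


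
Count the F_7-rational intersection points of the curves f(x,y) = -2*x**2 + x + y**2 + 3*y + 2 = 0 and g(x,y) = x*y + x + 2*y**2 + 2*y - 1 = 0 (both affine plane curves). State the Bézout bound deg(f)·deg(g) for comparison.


Common zeros: {(2, 1)}; count = 1; Bézout bound = 4.

deg(f) = 2, deg(g) = 2, so Bézout bound = 4.
Scan x ∈ F_7. For each x, list the y ∈ F_7 with f(x, y) ≡ 0 and those with g(x, y) ≡ 0 (mod 7); the common zeros in that column are the intersection.
  x = 0: f ≡ 0 at y ∈ {5, 6}; g ≡ 0 at y ∈ ∅; common: ∅.
  x = 1: f ≡ 0 at y ∈ ∅; g ≡ 0 at y ∈ {0, 2}; common: ∅.
  x = 2: f ≡ 0 at y ∈ {1, 3}; g ≡ 0 at y ∈ {1, 4}; common: {1}.
  x = 3: f ≡ 0 at y ∈ ∅; g ≡ 0 at y ∈ {3, 5}; common: ∅.
  x = 4: f ≡ 0 at y ∈ {5, 6}; g ≡ 0 at y ∈ ∅; common: ∅.
  x = 5: f ≡ 0 at y ∈ ∅; g ≡ 0 at y ∈ ∅; common: ∅.
  x = 6: f ≡ 0 at y ∈ ∅; g ≡ 0 at y ∈ ∅; common: ∅.
Collecting: common zeros = {(2, 1)}, so the count is 1.
Comparison with the Bézout bound: 1 ≤ 4 = deg(f)·deg(g), as expected for curves with no common component (the affine F_7-count falls short of the bound because intersections may lie at infinity, over extension fields, or carry multiplicity).


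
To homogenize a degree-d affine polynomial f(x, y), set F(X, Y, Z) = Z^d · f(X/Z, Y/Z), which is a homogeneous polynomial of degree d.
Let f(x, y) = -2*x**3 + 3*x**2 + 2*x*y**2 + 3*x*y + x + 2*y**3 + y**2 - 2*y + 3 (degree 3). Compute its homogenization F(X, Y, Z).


F(X, Y, Z) = -2*X**3 + 3*X**2*Z + 2*X*Y**2 + 3*X*Y*Z + X*Z**2 + 2*Y**3 + Y**2*Z - 2*Y*Z**2 + 3*Z**3

deg(f) = 3.
Substitute x = X/Z, y = Y/Z into f, then multiply by Z^3.
  monomial -2·x^3·y^0 ↦ -2·X^3·Y^0·Z^0.
  monomial 3·x^2·y^0 ↦ 3·X^2·Y^0·Z^1.
  monomial 2·x^1·y^2 ↦ 2·X^1·Y^2·Z^0.
  monomial 3·x^1·y^1 ↦ 3·X^1·Y^1·Z^1.
  monomial 1·x^1·y^0 ↦ 1·X^1·Y^0·Z^2.
  monomial 2·x^0·y^3 ↦ 2·X^0·Y^3·Z^0.
  monomial 1·x^0·y^2 ↦ 1·X^0·Y^2·Z^1.
  monomial -2·x^0·y^1 ↦ -2·X^0·Y^1·Z^2.
  monomial 3·x^0·y^0 ↦ 3·X^0·Y^0·Z^3.
Collecting: F(X, Y, Z) = -2*X**3 + 3*X**2*Z + 2*X*Y**2 + 3*X*Y*Z + X*Z**2 + 2*Y**3 + Y**2*Z - 2*Y*Z**2 + 3*Z**3.


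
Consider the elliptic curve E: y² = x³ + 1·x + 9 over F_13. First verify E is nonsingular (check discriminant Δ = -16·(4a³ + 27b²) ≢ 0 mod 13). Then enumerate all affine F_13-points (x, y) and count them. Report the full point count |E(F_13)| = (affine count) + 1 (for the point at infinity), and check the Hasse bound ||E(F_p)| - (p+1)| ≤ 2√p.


Affine points = {(0, 3), (0, 10), (3, 0), (4, 5), (4, 8), (5, 3), (5, 10), (6, 6), (6, 7), (8, 3), (8, 10), (11, 5), (11, 8)}; affine count = 13; |E(F_13)| = 14.

Discriminant check: Δ ∝ 4a³ + 27b² = 4·1³ + 27·9² = 4·1 + 27·81 ≡ 7 (mod 13). Nonzero ⇒ E is nonsingular.
For each x ∈ F_13, compute rhs = x³ + 1·x + 9 mod 13, then count y ∈ F_13 with y² ≡ rhs.
  x = 0: rhs = 9, matching y values: 3, 10 (2 points).
  x = 1: rhs = 11, matching y values: none (0 points).
  x = 2: rhs = 6, matching y values: none (0 points).
  x = 3: rhs = 0, matching y values: 0 (1 points).
  x = 4: rhs = 12, matching y values: 5, 8 (2 points).
  x = 5: rhs = 9, matching y values: 3, 10 (2 points).
  x = 6: rhs = 10, matching y values: 6, 7 (2 points).
  x = 7: rhs = 8, matching y values: none (0 points).
  x = 8: rhs = 9, matching y values: 3, 10 (2 points).
  x = 9: rhs = 6, matching y values: none (0 points).
  x = 10: rhs = 5, matching y values: none (0 points).
  x = 11: rhs = 12, matching y values: 5, 8 (2 points).
  x = 12: rhs = 7, matching y values: none (0 points).
Total affine count: 13.
Full point count |E(F_13)| = 13 + 1 = 14.
Hasse bound: |14 − (13+1)| = |0| = 0 ≤ 2√13 ≈ 7.2111 ✓.


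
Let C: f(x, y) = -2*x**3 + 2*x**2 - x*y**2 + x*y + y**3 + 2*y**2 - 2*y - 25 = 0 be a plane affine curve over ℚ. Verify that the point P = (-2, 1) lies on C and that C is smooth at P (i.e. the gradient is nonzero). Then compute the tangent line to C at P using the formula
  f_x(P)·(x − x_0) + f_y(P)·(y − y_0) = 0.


Tangent line at P: -32*x + 7*y - 71 = 0.

Step 1: f(-2, 1) = 0, so P lies on C.
Step 2: partial derivatives
  f_x(x, y) = -6*x**2 + 4*x - y**2 + y, f_y(x, y) = -2*x*y + x + 3*y**2 + 4*y - 2.
  f_x(P) = -32, f_y(P) = 7 (gradient nonzero, so P is smooth).
Step 3: tangent line at P: -32·(x − -2) + 7·(y − 1) = 0.
Expanding: -32*x + 7*y - 71 = 0.


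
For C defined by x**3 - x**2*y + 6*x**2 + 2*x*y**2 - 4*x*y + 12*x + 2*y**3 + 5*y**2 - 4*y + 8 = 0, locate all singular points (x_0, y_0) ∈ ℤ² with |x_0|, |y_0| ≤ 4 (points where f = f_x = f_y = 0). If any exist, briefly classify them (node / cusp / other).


Singular points: {(-2, 0)}; classification: cusp.

Compute partial derivatives:
  f_x = 3*x**2 - 2*x*y + 12*x + 2*y**2 - 4*y + 12.
  f_y = -x**2 + 4*x*y - 4*x + 6*y**2 + 10*y - 4.
Scan x_0 ∈ {−4, ..., 4}. For each x_0, f_y(x_0, y) is a polynomial in y; find its integer roots y ∈ {−4, ..., 4}, then test f_x and f at those candidates.
  x = -4: f_y(-4, y) = 6*y**2 - 6*y - 4; no integer root y with |y| ≤ 4.
  x = -3: f_y(-3, y) = 6*y**2 - 2*y - 1; no integer root y with |y| ≤ 4.
  x = -2: f_y(-2, y) = 6*y**2 + 2*y; vanishes at y ∈ {0}. (-2, 0): f_x = 0, f = 0 — SINGULAR.
  x = -1: f_y(-1, y) = 6*y**2 + 6*y - 1; no integer root y with |y| ≤ 4.
  x = 0: f_y(0, y) = 6*y**2 + 10*y - 4; vanishes at y ∈ {-2}. (0, -2): f_x = 28 ≠ 0.
  x = 1: f_y(1, y) = 6*y**2 + 14*y - 9; no integer root y with |y| ≤ 4.
  x = 2: f_y(2, y) = 6*y**2 + 18*y - 16; no integer root y with |y| ≤ 4.
  x = 3: f_y(3, y) = 6*y**2 + 22*y - 25; no integer root y with |y| ≤ 4.
  x = 4: f_y(4, y) = 6*y**2 + 26*y - 36; no integer root y with |y| ≤ 4.
Only singular point on the grid: (-2, 0).
Classify: substitute x = -2 + u, y = 0 + v and expand: f = u**3 - u**2*v + 2*u*v**2 + 2*v**3 + v**2.
No constant or linear terms (consistent with a singular point). Quadratic part: v**2. Cubic part: u**3 - u**2*v + 2*u*v**2 + 2*v**3.
The quadratic part v**2 is a perfect square, so there is a single (double) tangent line v = 0, i.e. y = 0. Restricting the cubic part to that line (v = 0) leaves u**3 ≠ 0, so f is not divisible by v and the branch is v² ≈ -u**3 to lowest order — this is a cusp.
Classification: cusp.


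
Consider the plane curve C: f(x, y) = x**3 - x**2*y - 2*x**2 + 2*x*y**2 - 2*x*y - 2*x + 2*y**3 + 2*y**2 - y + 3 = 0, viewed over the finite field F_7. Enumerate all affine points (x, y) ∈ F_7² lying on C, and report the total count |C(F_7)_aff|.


Affine F_7-points: {(1, 0), (2, 2), (3, 1), (3, 3), (3, 6), (4, 1), (6, 3), (6, 5), (6, 6)}; count = 9.

For each of the 49 pairs (x, y) ∈ F_7², evaluate f(x, y) mod 7. Record the zeros.
  x = 0: [0↦3, 1↦6, 2↦4, 3↦2, 4↦5, 5↦4, 6↦4]  zeros at y ∈ ∅
  x = 1: [0↦0, 1↦2, 2↦3, 3↦1, 4↦1, 5↦1, 6↦6]  zeros at y ∈ {0}
  x = 2: [0↦6, 1↦5, 2↦0, 3↦3, 4↦5, 5↦4, 6↦5]  zeros at y ∈ {2}
  x = 3: [0↦6, 1↦0, 2↦1, 3↦0, 4↦2, 5↦5, 6↦0]  zeros at y ∈ {1, 3, 6}
  x = 4: [0↦6, 1↦0, 2↦5, 3↦5, 4↦5, 5↦3, 6↦4]  zeros at y ∈ {1}
  x = 5: [0↦5, 1↦4, 2↦4, 3↦3, 4↦6, 5↦4, 6↦2]  zeros at y ∈ ∅
  x = 6: [0↦2, 1↦4, 2↦4, 3↦0, 4↦4, 5↦0, 6↦0]  zeros at y ∈ {3, 5, 6}
Collecting zeros: affine points = {(1, 0), (2, 2), (3, 1), (3, 3), (3, 6), (4, 1), (6, 3), (6, 5), (6, 6)}.
Total count |C(F_7)_aff| = 9.


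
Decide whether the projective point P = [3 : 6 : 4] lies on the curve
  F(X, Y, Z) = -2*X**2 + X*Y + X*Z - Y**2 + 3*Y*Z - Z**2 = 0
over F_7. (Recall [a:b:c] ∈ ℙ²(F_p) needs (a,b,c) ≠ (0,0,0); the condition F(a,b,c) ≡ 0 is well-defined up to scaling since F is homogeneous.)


F(3,6,4) ≡ 4 (mod 7); P is NOT on the curve.

Evaluate F(3, 6, 4) term-by-term (mod 7).
  -2*X**2 ↦ -2·9·1·1 = -18
  X*Y ↦ 1·3·6·1 = 18
  X*Z ↦ 1·3·1·4 = 12
  -Y**2 ↦ -1·1·36·1 = -36
  3*Y*Z ↦ 3·1·6·4 = 72
  -Z**2 ↦ -1·1·1·16 = -16
Sum: F(3, 6, 4) = (-18) + (18) + (12) + (-36) + (72) + (-16) = 32.
Reducing mod 7: 32 ≡ 4 (mod 7).
Since F(a, b, c) ≡ 4 ≠ 0 (mod 7), P does NOT lie on the curve.


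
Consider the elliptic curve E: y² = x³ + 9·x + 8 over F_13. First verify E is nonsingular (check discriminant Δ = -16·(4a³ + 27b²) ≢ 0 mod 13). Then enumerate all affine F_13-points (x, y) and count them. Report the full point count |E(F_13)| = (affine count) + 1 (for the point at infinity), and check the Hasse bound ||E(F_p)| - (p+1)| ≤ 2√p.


Affine points = {(3, 6), (3, 7), (4, 2), (4, 11), (5, 3), (5, 10), (9, 5), (9, 8)}; affine count = 8; |E(F_13)| = 9.

Discriminant check: Δ ∝ 4a³ + 27b² = 4·9³ + 27·8² = 4·729 + 27·64 ≡ 3 (mod 13). Nonzero ⇒ E is nonsingular.
For each x ∈ F_13, compute rhs = x³ + 9·x + 8 mod 13, then count y ∈ F_13 with y² ≡ rhs.
  x = 0: rhs = 8, matching y values: none (0 points).
  x = 1: rhs = 5, matching y values: none (0 points).
  x = 2: rhs = 8, matching y values: none (0 points).
  x = 3: rhs = 10, matching y values: 6, 7 (2 points).
  x = 4: rhs = 4, matching y values: 2, 11 (2 points).
  x = 5: rhs = 9, matching y values: 3, 10 (2 points).
  x = 6: rhs = 5, matching y values: none (0 points).
  x = 7: rhs = 11, matching y values: none (0 points).
  x = 8: rhs = 7, matching y values: none (0 points).
  x = 9: rhs = 12, matching y values: 5, 8 (2 points).
  x = 10: rhs = 6, matching y values: none (0 points).
  x = 11: rhs = 8, matching y values: none (0 points).
  x = 12: rhs = 11, matching y values: none (0 points).
Total affine count: 8.
Full point count |E(F_13)| = 8 + 1 = 9.
Hasse bound: |9 − (13+1)| = |-5| = 5 ≤ 2√13 ≈ 7.2111 ✓.


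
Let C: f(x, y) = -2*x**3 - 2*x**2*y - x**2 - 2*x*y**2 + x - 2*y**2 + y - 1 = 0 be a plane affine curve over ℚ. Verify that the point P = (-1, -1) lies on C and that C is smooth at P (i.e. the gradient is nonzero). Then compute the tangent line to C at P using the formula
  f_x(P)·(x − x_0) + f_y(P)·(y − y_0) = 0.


Tangent line at P: -9*x - y - 10 = 0.

Step 1: f(-1, -1) = 0, so P lies on C.
Step 2: partial derivatives
  f_x(x, y) = -6*x**2 - 4*x*y - 2*x - 2*y**2 + 1, f_y(x, y) = -2*x**2 - 4*x*y - 4*y + 1.
  f_x(P) = -9, f_y(P) = -1 (gradient nonzero, so P is smooth).
Step 3: tangent line at P: -9·(x − -1) + -1·(y − -1) = 0.
Expanding: -9*x - y - 10 = 0.


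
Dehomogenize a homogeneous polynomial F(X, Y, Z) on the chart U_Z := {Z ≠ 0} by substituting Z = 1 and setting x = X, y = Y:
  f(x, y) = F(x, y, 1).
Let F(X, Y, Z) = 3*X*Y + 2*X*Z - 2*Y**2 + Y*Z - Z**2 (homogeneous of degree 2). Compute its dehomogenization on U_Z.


f(x, y) = 3*x*y + 2*x - 2*y**2 + y - 1

On U_Z we set Z = 1. Each monomial c·X^i·Y^j·Z^k in F becomes c·x^i·y^j·1^k = c·x^i·y^j.
Substituting Z = 1: F(X, Y, 1) = 3*x*y + 2*x - 2*y**2 + y - 1.
Note: deg(f) ≤ deg(F) = 2; strict inequality happens when F is divisible by Z (lost terms).


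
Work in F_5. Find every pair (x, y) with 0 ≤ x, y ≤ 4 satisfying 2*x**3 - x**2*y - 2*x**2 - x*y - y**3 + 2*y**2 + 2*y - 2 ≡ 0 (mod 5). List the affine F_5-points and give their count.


Affine F_5-points: {(0, 3), (2, 3), (3, 1), (3, 3), (4, 4)}; count = 5.

For each of the 25 pairs (x, y) ∈ F_5², evaluate f(x, y) mod 5. Record the zeros.
  x = 0: [0↦3, 1↦1, 2↦2, 3↦0, 4↦4]  zeros at y ∈ {3}
  x = 1: [0↦3, 1↦4, 2↦3, 3↦4, 4↦1]  zeros at y ∈ ∅
  x = 2: [0↦1, 1↦3, 2↦3, 3↦0, 4↦3]  zeros at y ∈ {3}
  x = 3: [0↦4, 1↦0, 2↦4, 3↦0, 4↦2]  zeros at y ∈ {1, 3}
  x = 4: [0↦4, 1↦2, 2↦3, 3↦1, 4↦0]  zeros at y ∈ {4}
Collecting zeros: affine points = {(0, 3), (2, 3), (3, 1), (3, 3), (4, 4)}.
Total count |C(F_5)_aff| = 5.


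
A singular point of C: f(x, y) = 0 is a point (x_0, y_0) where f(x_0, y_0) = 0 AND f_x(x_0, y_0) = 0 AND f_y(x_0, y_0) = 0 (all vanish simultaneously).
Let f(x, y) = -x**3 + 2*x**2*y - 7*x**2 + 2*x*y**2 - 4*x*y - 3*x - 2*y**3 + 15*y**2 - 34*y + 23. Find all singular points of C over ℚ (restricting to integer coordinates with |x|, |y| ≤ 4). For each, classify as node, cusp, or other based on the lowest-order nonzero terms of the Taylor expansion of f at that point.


Singular points: {(-1, 2)}; classification: cusp.

Compute partial derivatives:
  f_x = -3*x**2 + 4*x*y - 14*x + 2*y**2 - 4*y - 3.
  f_y = 2*x**2 + 4*x*y - 4*x - 6*y**2 + 30*y - 34.
Scan x_0 ∈ {−4, ..., 4}. For each x_0, f_y(x_0, y) is a polynomial in y; find its integer roots y ∈ {−4, ..., 4}, then test f_x and f at those candidates.
  x = -4: f_y(-4, y) = -6*y**2 + 14*y + 14; no integer root y with |y| ≤ 4.
  x = -3: f_y(-3, y) = -6*y**2 + 18*y - 4; no integer root y with |y| ≤ 4.
  x = -2: f_y(-2, y) = -6*y**2 + 22*y - 18; no integer root y with |y| ≤ 4.
  x = -1: f_y(-1, y) = -6*y**2 + 26*y - 28; vanishes at y ∈ {2}. (-1, 2): f_x = 0, f = 0 — SINGULAR.
  x = 0: f_y(0, y) = -6*y**2 + 30*y - 34; no integer root y with |y| ≤ 4.
  x = 1: f_y(1, y) = -6*y**2 + 34*y - 36; no integer root y with |y| ≤ 4.
  x = 2: f_y(2, y) = -6*y**2 + 38*y - 34; no integer root y with |y| ≤ 4.
  x = 3: f_y(3, y) = -6*y**2 + 42*y - 28; no integer root y with |y| ≤ 4.
  x = 4: f_y(4, y) = -6*y**2 + 46*y - 18; no integer root y with |y| ≤ 4.
Only singular point on the grid: (-1, 2).
Classify: substitute x = -1 + u, y = 2 + v and expand: f = -u**3 + 2*u**2*v + 2*u*v**2 - 2*v**3 + v**2.
No constant or linear terms (consistent with a singular point). Quadratic part: v**2. Cubic part: -u**3 + 2*u**2*v + 2*u*v**2 - 2*v**3.
The quadratic part v**2 is a perfect square, so there is a single (double) tangent line v = 0, i.e. y = 2. Restricting the cubic part to that line (v = 0) leaves -u**3 ≠ 0, so f is not divisible by v and the branch is v² ≈ u**3 to lowest order — this is a cusp.
Classification: cusp.


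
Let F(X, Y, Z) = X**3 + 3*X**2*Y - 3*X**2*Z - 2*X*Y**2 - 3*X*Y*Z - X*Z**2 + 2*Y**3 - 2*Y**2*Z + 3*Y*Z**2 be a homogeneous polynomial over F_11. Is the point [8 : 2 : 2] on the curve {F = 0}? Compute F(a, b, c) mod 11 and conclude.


F(8,2,2) ≡ 3 (mod 11); P is NOT on the curve.

Evaluate F(8, 2, 2) term-by-term (mod 11).
  X**3 ↦ 1·512·1·1 = 512
  3*X**2*Y ↦ 3·64·2·1 = 384
  -3*X**2*Z ↦ -3·64·1·2 = -384
  -2*X*Y**2 ↦ -2·8·4·1 = -64
  -3*X*Y*Z ↦ -3·8·2·2 = -96
  -X*Z**2 ↦ -1·8·1·4 = -32
  2*Y**3 ↦ 2·1·8·1 = 16
  -2*Y**2*Z ↦ -2·1·4·2 = -16
  3*Y*Z**2 ↦ 3·1·2·4 = 24
Sum: F(8, 2, 2) = (512) + (384) + (-384) + (-64) + (-96) + (-32) + (16) + (-16) + (24) = 344.
Reducing mod 11: 344 ≡ 3 (mod 11).
Since F(a, b, c) ≡ 3 ≠ 0 (mod 11), P does NOT lie on the curve.


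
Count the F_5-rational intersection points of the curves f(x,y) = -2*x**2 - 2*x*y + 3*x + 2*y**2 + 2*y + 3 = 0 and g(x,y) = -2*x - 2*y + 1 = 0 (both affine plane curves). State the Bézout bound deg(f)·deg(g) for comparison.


Common zeros: ∅; count = 0; Bézout bound = 2.

deg(f) = 2, deg(g) = 1, so Bézout bound = 2.
Scan x ∈ F_5. For each x, list the y ∈ F_5 with f(x, y) ≡ 0 and those with g(x, y) ≡ 0 (mod 5); the common zeros in that column are the intersection.
  x = 0: f ≡ 0 at y ∈ {2}; g ≡ 0 at y ∈ {3}; common: ∅.
  x = 1: f ≡ 0 at y ∈ ∅; g ≡ 0 at y ∈ {2}; common: ∅.
  x = 2: f ≡ 0 at y ∈ {2, 4}; g ≡ 0 at y ∈ {1}; common: ∅.
  x = 3: f ≡ 0 at y ∈ {3, 4}; g ≡ 0 at y ∈ {0}; common: ∅.
  x = 4: f ≡ 0 at y ∈ ∅; g ≡ 0 at y ∈ {4}; common: ∅.
Collecting: common zeros = ∅, so the count is 0.
Comparison with the Bézout bound: 0 ≤ 2 = deg(f)·deg(g), as expected for curves with no common component (the affine F_5-count falls short of the bound because intersections may lie at infinity, over extension fields, or carry multiplicity).


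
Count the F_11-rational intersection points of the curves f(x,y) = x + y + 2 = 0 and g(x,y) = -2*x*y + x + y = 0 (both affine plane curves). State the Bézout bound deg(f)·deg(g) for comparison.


Common zeros: ∅; count = 0; Bézout bound = 2.

deg(f) = 1, deg(g) = 2, so Bézout bound = 2.
Scan x ∈ F_11. For each x, list the y ∈ F_11 with f(x, y) ≡ 0 and those with g(x, y) ≡ 0 (mod 11); the common zeros in that column are the intersection.
  x = 0: f ≡ 0 at y ∈ {9}; g ≡ 0 at y ∈ {0}; common: ∅.
  x = 1: f ≡ 0 at y ∈ {8}; g ≡ 0 at y ∈ {1}; common: ∅.
  x = 2: f ≡ 0 at y ∈ {7}; g ≡ 0 at y ∈ {8}; common: ∅.
  x = 3: f ≡ 0 at y ∈ {6}; g ≡ 0 at y ∈ {5}; common: ∅.
  x = 4: f ≡ 0 at y ∈ {5}; g ≡ 0 at y ∈ {10}; common: ∅.
  x = 5: f ≡ 0 at y ∈ {4}; g ≡ 0 at y ∈ {3}; common: ∅.
  x = 6: f ≡ 0 at y ∈ {3}; g ≡ 0 at y ∈ ∅; common: ∅.
  x = 7: f ≡ 0 at y ∈ {2}; g ≡ 0 at y ∈ {9}; common: ∅.
  x = 8: f ≡ 0 at y ∈ {1}; g ≡ 0 at y ∈ {2}; common: ∅.
  x = 9: f ≡ 0 at y ∈ {0}; g ≡ 0 at y ∈ {7}; common: ∅.
  x = 10: f ≡ 0 at y ∈ {10}; g ≡ 0 at y ∈ {4}; common: ∅.
Collecting: common zeros = ∅, so the count is 0.
Comparison with the Bézout bound: 0 ≤ 2 = deg(f)·deg(g), as expected for curves with no common component (the affine F_11-count falls short of the bound because intersections may lie at infinity, over extension fields, or carry multiplicity).


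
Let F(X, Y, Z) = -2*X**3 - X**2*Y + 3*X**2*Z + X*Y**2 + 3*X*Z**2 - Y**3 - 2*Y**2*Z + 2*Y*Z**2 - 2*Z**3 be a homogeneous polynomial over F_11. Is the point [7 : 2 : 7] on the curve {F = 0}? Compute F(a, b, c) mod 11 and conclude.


F(7,2,7) ≡ 0 (mod 11); P is on the curve.

Evaluate F(7, 2, 7) term-by-term (mod 11).
  -2*X**3 ↦ -2·343·1·1 = -686
  -X**2*Y ↦ -1·49·2·1 = -98
  3*X**2*Z ↦ 3·49·1·7 = 1029
  X*Y**2 ↦ 1·7·4·1 = 28
  3*X*Z**2 ↦ 3·7·1·49 = 1029
  -Y**3 ↦ -1·1·8·1 = -8
  -2*Y**2*Z ↦ -2·1·4·7 = -56
  2*Y*Z**2 ↦ 2·1·2·49 = 196
  -2*Z**3 ↦ -2·1·1·343 = -686
Sum: F(7, 2, 7) = (-686) + (-98) + (1029) + (28) + (1029) + (-8) + (-56) + (196) + (-686) = 748.
Reducing mod 11: 748 ≡ 0 (mod 11).
Since F(a, b, c) ≡ 0 (mod 11), P lies on the curve.


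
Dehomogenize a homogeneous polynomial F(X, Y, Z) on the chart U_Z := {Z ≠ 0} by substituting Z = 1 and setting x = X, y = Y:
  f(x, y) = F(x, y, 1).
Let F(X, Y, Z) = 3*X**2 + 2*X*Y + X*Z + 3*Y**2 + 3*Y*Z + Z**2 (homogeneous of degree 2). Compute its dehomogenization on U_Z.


f(x, y) = 3*x**2 + 2*x*y + x + 3*y**2 + 3*y + 1

On U_Z we set Z = 1. Each monomial c·X^i·Y^j·Z^k in F becomes c·x^i·y^j·1^k = c·x^i·y^j.
Substituting Z = 1: F(X, Y, 1) = 3*x**2 + 2*x*y + x + 3*y**2 + 3*y + 1.
Note: deg(f) ≤ deg(F) = 2; strict inequality happens when F is divisible by Z (lost terms).
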